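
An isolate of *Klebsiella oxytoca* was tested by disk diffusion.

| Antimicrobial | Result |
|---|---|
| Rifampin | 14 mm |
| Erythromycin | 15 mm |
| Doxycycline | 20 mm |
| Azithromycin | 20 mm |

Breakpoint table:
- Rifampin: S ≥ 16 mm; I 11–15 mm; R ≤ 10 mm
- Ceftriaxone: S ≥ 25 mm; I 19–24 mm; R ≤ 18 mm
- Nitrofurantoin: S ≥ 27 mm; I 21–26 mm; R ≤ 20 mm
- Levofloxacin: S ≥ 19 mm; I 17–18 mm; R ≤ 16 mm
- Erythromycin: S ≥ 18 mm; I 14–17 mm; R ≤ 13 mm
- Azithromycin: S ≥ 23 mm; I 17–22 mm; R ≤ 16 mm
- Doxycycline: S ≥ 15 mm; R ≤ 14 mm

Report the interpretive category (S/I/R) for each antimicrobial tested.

Rifampin: 14 mm is in 11–15 mm — Intermediate
Erythromycin (15 mm) in 14–17 mm ⇒ intermediate
Doxycycline: 20 mm is ≥ 15 mm ⇒ susceptible
Azithromycin (20 mm) in 17–22 mm — I

I, I, S, I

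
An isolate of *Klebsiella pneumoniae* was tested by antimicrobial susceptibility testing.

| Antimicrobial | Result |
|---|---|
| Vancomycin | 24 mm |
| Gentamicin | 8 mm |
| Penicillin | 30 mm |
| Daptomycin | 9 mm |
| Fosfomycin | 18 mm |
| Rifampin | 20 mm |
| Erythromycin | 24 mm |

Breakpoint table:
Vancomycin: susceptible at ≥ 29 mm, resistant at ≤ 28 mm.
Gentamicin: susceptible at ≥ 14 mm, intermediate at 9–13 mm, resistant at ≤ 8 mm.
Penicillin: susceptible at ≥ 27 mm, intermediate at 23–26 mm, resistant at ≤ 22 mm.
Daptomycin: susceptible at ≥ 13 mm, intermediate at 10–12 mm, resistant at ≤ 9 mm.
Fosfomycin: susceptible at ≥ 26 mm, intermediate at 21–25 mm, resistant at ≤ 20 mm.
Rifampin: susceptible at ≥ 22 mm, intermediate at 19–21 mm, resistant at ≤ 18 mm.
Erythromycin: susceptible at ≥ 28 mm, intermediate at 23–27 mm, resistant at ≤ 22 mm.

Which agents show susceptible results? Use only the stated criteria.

Vancomycin: 24 mm is ≤ 28 mm ⇒ resistant
Gentamicin 8 mm: ≤ 8 mm ⇒ Resistant
Penicillin 30 mm: ≥ 27 mm ⇒ Susceptible
Daptomycin 9 mm: ≤ 9 mm ⇒ resistant
Fosfomycin 18 mm: ≤ 20 mm → Resistant
Rifampin 20 mm: in 19–21 mm ⇒ Intermediate
Erythromycin: 24 mm is in 23–27 mm → I

penicillin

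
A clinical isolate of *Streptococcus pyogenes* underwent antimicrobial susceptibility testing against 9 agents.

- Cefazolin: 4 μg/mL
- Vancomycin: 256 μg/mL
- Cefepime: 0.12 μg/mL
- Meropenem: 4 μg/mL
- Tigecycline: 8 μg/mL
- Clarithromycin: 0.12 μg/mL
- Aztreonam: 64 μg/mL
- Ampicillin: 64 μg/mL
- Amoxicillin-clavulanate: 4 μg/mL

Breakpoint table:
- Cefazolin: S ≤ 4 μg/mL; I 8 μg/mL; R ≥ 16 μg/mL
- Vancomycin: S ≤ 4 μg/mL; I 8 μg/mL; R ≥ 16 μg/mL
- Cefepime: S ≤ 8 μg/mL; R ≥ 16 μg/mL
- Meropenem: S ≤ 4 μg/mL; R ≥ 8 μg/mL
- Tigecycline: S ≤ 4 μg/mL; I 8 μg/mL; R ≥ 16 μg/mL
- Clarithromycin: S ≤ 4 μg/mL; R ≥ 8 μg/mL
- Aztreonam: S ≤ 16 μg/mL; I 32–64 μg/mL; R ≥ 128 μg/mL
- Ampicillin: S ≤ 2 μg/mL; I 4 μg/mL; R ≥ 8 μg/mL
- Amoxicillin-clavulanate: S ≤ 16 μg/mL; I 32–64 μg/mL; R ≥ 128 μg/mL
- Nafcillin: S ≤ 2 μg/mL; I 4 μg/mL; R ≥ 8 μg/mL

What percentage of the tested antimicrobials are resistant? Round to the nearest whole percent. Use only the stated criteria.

Cefazolin: 4 μg/mL is ≤ 4 μg/mL — S
Vancomycin: 256 μg/mL is ≥ 16 μg/mL — Resistant
Cefepime: 0.12 μg/mL is ≤ 8 μg/mL ⇒ S
Meropenem: 4 μg/mL is ≤ 4 μg/mL — susceptible
Tigecycline 8 μg/mL: = 8 μg/mL ⇒ I
Clarithromycin (0.12 μg/mL) ≤ 4 μg/mL → Susceptible
Aztreonam (64 μg/mL) in 32–64 μg/mL ⇒ intermediate
Ampicillin: 64 μg/mL is ≥ 8 μg/mL ⇒ R
Amoxicillin-clavulanate (4 μg/mL) ≤ 16 μg/mL → S
Resistant: 2/9

22%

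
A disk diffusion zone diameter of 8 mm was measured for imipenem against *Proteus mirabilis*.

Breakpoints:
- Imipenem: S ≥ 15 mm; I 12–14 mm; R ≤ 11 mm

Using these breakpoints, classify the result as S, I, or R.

Resistant

Imipenem 8 mm: ≤ 11 mm ⇒ Resistant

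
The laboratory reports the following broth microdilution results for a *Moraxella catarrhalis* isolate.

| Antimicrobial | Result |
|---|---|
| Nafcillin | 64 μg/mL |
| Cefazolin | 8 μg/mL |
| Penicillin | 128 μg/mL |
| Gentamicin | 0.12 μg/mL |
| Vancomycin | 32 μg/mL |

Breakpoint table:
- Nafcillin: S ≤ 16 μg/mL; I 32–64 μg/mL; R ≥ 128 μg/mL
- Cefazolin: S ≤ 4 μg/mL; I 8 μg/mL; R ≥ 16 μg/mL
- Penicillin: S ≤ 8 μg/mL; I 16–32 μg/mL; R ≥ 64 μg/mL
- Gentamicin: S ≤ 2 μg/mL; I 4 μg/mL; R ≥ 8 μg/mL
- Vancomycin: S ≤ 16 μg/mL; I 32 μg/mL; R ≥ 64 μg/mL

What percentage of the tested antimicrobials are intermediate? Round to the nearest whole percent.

60%

Nafcillin: 64 μg/mL is in 32–64 μg/mL — intermediate
Cefazolin: 8 μg/mL is = 8 μg/mL — I
Penicillin (128 μg/mL) ≥ 64 μg/mL → Resistant
Gentamicin 0.12 μg/mL: ≤ 2 μg/mL — S
Vancomycin: 32 μg/mL is = 32 μg/mL — intermediate
Intermediate: 3/5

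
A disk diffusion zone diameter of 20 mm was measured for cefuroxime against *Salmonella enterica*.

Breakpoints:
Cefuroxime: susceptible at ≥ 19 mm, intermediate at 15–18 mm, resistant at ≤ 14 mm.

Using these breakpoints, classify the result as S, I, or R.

Cefuroxime: 20 mm is ≥ 19 mm ⇒ S

S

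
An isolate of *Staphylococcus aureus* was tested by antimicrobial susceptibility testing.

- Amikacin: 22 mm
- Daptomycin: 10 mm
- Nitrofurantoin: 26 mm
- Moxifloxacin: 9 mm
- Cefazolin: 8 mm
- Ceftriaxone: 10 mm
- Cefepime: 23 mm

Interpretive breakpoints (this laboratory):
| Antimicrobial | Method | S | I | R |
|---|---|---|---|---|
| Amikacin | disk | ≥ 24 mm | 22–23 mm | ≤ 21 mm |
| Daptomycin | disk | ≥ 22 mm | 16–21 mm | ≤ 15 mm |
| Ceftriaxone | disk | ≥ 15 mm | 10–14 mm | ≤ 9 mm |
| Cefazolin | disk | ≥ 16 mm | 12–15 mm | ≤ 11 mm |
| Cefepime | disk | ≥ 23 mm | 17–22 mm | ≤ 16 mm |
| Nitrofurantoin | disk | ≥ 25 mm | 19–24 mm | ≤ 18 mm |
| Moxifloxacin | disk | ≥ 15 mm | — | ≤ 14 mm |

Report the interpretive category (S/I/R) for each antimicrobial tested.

I, R, S, R, R, I, S

Amikacin: 22 mm is in 22–23 mm — intermediate
Daptomycin (10 mm) ≤ 15 mm → R
Nitrofurantoin: 26 mm is ≥ 25 mm ⇒ susceptible
Moxifloxacin (9 mm) ≤ 14 mm — Resistant
Cefazolin: 8 mm is ≤ 11 mm → R
Ceftriaxone 10 mm: in 10–14 mm → Intermediate
Cefepime (23 mm) ≥ 23 mm — S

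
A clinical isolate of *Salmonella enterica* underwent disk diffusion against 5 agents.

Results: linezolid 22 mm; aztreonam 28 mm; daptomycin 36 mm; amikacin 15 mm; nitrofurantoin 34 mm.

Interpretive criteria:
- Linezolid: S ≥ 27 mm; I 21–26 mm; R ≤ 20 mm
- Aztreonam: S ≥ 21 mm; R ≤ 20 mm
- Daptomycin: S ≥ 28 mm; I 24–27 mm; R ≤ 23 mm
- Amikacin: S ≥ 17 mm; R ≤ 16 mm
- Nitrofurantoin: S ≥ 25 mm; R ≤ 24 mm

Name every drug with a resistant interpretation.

Linezolid 22 mm: in 21–26 mm ⇒ intermediate
Aztreonam 28 mm: ≥ 21 mm → Susceptible
Daptomycin (36 mm) ≥ 28 mm — S
Amikacin (15 mm) ≤ 16 mm → resistant
Nitrofurantoin: 34 mm is ≥ 25 mm — susceptible

amikacin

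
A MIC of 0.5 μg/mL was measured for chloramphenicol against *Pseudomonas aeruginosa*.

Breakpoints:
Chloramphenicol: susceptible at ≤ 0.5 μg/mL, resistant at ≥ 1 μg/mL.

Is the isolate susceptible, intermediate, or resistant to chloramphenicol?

Chloramphenicol (0.5 μg/mL) ≤ 0.5 μg/mL — S

Susceptible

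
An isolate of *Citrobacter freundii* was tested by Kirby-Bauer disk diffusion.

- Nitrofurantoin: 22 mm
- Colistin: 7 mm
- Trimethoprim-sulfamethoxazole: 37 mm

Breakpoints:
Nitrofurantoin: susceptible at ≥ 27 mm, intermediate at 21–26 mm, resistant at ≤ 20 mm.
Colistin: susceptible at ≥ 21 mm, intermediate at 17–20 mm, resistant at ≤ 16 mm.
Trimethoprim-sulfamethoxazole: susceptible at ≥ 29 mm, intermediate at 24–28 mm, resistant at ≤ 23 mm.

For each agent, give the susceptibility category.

I, R, S

Nitrofurantoin (22 mm) in 21–26 mm → I
Colistin (7 mm) ≤ 16 mm → R
Trimethoprim-sulfamethoxazole 37 mm: ≥ 29 mm → S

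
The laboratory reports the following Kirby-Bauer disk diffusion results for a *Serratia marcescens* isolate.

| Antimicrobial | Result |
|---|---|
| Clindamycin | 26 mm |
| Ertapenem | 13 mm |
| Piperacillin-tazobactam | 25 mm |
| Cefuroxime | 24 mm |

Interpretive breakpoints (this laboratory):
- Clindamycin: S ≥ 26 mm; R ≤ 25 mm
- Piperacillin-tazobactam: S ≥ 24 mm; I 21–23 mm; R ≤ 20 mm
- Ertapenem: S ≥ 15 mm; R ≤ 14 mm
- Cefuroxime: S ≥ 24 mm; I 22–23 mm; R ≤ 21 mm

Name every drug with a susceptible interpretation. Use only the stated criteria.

clindamycin, piperacillin-tazobactam, cefuroxime

Clindamycin: 26 mm is ≥ 26 mm — susceptible
Ertapenem (13 mm) ≤ 14 mm ⇒ resistant
Piperacillin-tazobactam (25 mm) ≥ 24 mm ⇒ S
Cefuroxime 24 mm: ≥ 24 mm → susceptible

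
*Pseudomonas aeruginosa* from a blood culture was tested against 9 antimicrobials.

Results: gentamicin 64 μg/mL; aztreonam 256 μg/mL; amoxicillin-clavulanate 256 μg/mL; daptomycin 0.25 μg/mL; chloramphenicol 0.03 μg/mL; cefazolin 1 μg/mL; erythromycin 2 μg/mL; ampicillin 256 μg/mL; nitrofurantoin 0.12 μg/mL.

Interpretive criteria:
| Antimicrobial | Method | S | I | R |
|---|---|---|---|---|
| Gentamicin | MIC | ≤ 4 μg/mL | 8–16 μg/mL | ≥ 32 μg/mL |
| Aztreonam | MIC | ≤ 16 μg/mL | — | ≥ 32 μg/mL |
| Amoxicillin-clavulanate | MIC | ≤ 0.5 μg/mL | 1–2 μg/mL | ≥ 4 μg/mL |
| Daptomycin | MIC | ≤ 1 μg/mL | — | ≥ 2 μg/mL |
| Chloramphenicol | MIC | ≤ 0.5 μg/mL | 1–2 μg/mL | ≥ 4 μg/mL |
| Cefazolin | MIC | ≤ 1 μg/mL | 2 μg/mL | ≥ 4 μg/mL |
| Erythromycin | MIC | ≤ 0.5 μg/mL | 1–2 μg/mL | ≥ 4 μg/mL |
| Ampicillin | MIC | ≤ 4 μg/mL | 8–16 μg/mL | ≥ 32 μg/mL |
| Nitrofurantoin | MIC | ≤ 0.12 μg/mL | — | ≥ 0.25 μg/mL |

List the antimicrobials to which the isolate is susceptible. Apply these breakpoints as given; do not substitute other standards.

Gentamicin 64 μg/mL: ≥ 32 μg/mL → Resistant
Aztreonam: 256 μg/mL is ≥ 32 μg/mL → resistant
Amoxicillin-clavulanate 256 μg/mL: ≥ 4 μg/mL — Resistant
Daptomycin 0.25 μg/mL: ≤ 1 μg/mL ⇒ S
Chloramphenicol: 0.03 μg/mL is ≤ 0.5 μg/mL → S
Cefazolin 1 μg/mL: ≤ 1 μg/mL ⇒ S
Erythromycin 2 μg/mL: in 1–2 μg/mL — intermediate
Ampicillin 256 μg/mL: ≥ 32 μg/mL ⇒ R
Nitrofurantoin 0.12 μg/mL: ≤ 0.12 μg/mL ⇒ Susceptible

daptomycin, chloramphenicol, cefazolin, nitrofurantoin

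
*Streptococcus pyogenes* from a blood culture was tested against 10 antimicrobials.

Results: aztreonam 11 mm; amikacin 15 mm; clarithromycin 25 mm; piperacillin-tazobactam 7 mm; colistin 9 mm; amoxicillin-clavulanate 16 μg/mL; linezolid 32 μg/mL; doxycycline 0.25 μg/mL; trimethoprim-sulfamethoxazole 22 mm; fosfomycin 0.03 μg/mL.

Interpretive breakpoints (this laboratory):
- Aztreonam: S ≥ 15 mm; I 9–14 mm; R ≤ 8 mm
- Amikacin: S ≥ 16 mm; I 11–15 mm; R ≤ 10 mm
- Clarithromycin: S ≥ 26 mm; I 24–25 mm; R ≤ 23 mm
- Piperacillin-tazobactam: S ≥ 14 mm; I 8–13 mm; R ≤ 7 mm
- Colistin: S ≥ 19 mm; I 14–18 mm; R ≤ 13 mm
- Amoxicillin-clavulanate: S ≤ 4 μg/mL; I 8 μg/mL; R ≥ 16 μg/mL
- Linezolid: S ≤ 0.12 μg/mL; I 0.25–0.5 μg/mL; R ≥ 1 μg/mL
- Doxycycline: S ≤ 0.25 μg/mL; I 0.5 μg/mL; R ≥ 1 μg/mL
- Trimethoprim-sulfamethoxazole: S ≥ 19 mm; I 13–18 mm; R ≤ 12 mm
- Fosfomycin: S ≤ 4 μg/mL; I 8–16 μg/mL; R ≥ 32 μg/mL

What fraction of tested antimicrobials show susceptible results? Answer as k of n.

3 of 10

Aztreonam: 11 mm is in 9–14 mm — intermediate
Amikacin (15 mm) in 11–15 mm ⇒ intermediate
Clarithromycin (25 mm) in 24–25 mm — I
Piperacillin-tazobactam (7 mm) ≤ 7 mm — R
Colistin 9 mm: ≤ 13 mm — resistant
Amoxicillin-clavulanate: 16 μg/mL is ≥ 16 μg/mL → R
Linezolid 32 μg/mL: ≥ 1 μg/mL — R
Doxycycline 0.25 μg/mL: ≤ 0.25 μg/mL → susceptible
Trimethoprim-sulfamethoxazole 22 mm: ≥ 19 mm — susceptible
Fosfomycin (0.03 μg/mL) ≤ 4 μg/mL ⇒ susceptible
Susceptible: 3/10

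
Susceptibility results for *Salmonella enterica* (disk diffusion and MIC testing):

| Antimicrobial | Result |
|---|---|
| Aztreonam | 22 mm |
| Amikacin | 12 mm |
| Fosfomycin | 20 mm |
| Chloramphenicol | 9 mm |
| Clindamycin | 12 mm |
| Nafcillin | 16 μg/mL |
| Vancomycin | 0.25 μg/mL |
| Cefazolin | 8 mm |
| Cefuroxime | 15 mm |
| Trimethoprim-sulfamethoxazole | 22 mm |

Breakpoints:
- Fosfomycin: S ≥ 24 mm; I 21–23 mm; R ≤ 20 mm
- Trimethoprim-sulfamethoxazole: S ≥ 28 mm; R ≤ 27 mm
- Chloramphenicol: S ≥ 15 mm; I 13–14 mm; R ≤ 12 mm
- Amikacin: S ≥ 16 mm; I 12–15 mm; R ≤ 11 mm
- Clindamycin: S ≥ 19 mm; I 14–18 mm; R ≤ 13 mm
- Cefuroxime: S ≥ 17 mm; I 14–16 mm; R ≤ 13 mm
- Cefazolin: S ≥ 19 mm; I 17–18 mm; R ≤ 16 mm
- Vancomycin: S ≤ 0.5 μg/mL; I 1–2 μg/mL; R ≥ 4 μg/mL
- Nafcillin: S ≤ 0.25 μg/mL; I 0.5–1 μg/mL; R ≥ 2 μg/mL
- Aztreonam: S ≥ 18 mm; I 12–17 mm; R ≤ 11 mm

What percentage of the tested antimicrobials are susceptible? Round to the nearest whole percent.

20%

Aztreonam 22 mm: ≥ 18 mm → susceptible
Amikacin 12 mm: in 12–15 mm — intermediate
Fosfomycin: 20 mm is ≤ 20 mm — Resistant
Chloramphenicol (9 mm) ≤ 12 mm ⇒ R
Clindamycin 12 mm: ≤ 13 mm ⇒ Resistant
Nafcillin: 16 μg/mL is ≥ 2 μg/mL → Resistant
Vancomycin (0.25 μg/mL) ≤ 0.5 μg/mL — Susceptible
Cefazolin 8 mm: ≤ 16 mm ⇒ R
Cefuroxime (15 mm) in 14–16 mm — Intermediate
Trimethoprim-sulfamethoxazole: 22 mm is ≤ 27 mm ⇒ Resistant
Susceptible: 2/10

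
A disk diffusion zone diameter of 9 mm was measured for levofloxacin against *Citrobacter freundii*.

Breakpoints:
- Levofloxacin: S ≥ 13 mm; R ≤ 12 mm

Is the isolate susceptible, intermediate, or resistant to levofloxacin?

R

Levofloxacin (9 mm) ≤ 12 mm ⇒ R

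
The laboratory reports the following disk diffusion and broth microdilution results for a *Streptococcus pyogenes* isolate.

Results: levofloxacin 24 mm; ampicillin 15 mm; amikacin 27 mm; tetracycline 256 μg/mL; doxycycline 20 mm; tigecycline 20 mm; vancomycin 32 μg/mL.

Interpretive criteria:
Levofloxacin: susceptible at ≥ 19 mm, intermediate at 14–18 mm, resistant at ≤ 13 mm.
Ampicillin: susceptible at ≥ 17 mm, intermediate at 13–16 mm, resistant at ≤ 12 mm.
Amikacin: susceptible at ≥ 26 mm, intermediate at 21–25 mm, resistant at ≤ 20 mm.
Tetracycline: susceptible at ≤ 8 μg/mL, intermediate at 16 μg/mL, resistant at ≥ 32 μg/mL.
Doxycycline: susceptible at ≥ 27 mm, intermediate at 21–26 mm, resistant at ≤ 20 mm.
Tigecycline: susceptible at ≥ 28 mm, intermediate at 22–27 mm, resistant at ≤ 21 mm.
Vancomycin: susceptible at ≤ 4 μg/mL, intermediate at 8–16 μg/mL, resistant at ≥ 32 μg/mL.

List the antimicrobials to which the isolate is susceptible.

levofloxacin, amikacin

Levofloxacin (24 mm) ≥ 19 mm → Susceptible
Ampicillin (15 mm) in 13–16 mm → I
Amikacin 27 mm: ≥ 26 mm → Susceptible
Tetracycline 256 μg/mL: ≥ 32 μg/mL → resistant
Doxycycline: 20 mm is ≤ 20 mm ⇒ R
Tigecycline: 20 mm is ≤ 21 mm — R
Vancomycin: 32 μg/mL is ≥ 32 μg/mL ⇒ resistant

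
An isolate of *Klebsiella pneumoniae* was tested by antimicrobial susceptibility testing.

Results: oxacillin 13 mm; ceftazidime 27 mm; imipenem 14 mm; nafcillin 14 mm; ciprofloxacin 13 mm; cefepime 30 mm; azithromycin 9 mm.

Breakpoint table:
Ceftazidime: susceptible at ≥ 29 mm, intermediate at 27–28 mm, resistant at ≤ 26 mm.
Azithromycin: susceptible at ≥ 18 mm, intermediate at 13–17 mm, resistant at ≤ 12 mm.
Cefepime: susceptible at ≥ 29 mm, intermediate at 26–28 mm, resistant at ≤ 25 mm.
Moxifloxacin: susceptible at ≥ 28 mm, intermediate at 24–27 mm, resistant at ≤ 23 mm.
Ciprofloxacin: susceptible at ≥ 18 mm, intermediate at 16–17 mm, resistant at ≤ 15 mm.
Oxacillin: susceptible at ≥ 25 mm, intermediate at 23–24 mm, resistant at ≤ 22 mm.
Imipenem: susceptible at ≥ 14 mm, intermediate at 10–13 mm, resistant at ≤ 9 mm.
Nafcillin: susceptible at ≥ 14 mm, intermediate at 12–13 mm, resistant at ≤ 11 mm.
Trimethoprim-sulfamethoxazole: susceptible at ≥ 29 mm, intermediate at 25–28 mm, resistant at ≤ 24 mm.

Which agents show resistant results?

oxacillin, ciprofloxacin, azithromycin

Oxacillin: 13 mm is ≤ 22 mm ⇒ R
Ceftazidime: 27 mm is in 27–28 mm — I
Imipenem: 14 mm is ≥ 14 mm — Susceptible
Nafcillin: 14 mm is ≥ 14 mm — Susceptible
Ciprofloxacin (13 mm) ≤ 15 mm ⇒ resistant
Cefepime (30 mm) ≥ 29 mm — Susceptible
Azithromycin (9 mm) ≤ 12 mm → R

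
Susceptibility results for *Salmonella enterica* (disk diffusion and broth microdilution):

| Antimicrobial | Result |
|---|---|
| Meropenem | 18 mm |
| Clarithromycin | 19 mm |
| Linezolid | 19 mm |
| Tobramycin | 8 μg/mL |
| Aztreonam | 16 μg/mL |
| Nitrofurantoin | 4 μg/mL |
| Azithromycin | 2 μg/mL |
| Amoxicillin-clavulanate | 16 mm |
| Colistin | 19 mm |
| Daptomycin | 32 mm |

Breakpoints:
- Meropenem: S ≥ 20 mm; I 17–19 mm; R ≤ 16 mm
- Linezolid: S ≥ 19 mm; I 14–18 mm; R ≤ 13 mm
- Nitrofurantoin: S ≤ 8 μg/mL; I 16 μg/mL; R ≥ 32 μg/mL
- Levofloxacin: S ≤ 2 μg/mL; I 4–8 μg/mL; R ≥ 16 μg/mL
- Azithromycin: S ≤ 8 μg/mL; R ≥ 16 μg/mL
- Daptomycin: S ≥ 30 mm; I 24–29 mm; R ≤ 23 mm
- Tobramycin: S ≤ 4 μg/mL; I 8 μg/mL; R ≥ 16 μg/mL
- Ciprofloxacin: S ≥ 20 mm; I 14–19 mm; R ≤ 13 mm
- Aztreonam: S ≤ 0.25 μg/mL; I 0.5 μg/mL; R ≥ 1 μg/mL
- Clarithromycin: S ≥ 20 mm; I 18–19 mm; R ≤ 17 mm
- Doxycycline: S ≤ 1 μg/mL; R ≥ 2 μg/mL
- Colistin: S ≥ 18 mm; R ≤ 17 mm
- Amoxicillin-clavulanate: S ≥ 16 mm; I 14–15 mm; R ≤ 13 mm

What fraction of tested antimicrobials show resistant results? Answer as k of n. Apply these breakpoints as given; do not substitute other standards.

Meropenem 18 mm: in 17–19 mm → I
Clarithromycin: 19 mm is in 18–19 mm ⇒ Intermediate
Linezolid 19 mm: ≥ 19 mm → Susceptible
Tobramycin 8 μg/mL: = 8 μg/mL ⇒ intermediate
Aztreonam: 16 μg/mL is ≥ 1 μg/mL — R
Nitrofurantoin 4 μg/mL: ≤ 8 μg/mL → S
Azithromycin: 2 μg/mL is ≤ 8 μg/mL → Susceptible
Amoxicillin-clavulanate 16 mm: ≥ 16 mm — S
Colistin: 19 mm is ≥ 18 mm ⇒ susceptible
Daptomycin: 32 mm is ≥ 30 mm ⇒ S
Resistant: 1/10

1 of 10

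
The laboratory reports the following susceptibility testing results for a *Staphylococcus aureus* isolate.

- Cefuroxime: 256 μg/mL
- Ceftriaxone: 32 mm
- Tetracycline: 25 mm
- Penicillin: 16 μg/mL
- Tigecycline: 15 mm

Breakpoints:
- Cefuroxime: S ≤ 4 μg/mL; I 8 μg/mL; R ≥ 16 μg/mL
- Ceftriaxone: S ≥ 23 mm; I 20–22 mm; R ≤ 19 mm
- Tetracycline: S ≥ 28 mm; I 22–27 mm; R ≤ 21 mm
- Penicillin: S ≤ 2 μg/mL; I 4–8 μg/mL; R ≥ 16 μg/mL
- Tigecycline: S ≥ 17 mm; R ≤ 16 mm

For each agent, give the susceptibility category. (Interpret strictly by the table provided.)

R, S, I, R, R

Cefuroxime 256 μg/mL: ≥ 16 μg/mL ⇒ R
Ceftriaxone 32 mm: ≥ 23 mm → Susceptible
Tetracycline: 25 mm is in 22–27 mm ⇒ I
Penicillin: 16 μg/mL is ≥ 16 μg/mL → resistant
Tigecycline: 15 mm is ≤ 16 mm → resistant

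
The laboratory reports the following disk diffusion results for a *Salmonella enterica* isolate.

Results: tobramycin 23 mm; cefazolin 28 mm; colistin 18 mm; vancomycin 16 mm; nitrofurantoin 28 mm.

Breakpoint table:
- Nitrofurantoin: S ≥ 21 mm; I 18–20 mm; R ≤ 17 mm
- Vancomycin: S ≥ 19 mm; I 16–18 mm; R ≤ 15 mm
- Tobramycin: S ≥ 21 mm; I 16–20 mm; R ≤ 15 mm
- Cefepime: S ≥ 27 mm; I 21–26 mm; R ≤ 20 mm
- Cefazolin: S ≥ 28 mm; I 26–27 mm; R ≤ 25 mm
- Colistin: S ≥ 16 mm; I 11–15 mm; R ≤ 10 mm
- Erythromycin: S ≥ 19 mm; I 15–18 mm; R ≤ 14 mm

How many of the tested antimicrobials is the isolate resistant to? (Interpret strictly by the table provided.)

Tobramycin: 23 mm is ≥ 21 mm — S
Cefazolin: 28 mm is ≥ 28 mm → Susceptible
Colistin (18 mm) ≥ 16 mm — S
Vancomycin (16 mm) in 16–18 mm — I
Nitrofurantoin: 28 mm is ≥ 21 mm — susceptible
Resistant: 0

0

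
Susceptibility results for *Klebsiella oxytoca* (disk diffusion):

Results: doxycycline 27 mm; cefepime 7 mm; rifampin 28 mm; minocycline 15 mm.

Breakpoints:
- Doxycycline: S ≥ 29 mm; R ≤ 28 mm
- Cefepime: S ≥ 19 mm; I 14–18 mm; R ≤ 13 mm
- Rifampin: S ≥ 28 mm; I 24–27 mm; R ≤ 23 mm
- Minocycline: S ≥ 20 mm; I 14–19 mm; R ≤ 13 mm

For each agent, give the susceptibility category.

R, R, S, I

Doxycycline: 27 mm is ≤ 28 mm ⇒ R
Cefepime: 7 mm is ≤ 13 mm ⇒ R
Rifampin (28 mm) ≥ 28 mm ⇒ S
Minocycline: 15 mm is in 14–19 mm → Intermediate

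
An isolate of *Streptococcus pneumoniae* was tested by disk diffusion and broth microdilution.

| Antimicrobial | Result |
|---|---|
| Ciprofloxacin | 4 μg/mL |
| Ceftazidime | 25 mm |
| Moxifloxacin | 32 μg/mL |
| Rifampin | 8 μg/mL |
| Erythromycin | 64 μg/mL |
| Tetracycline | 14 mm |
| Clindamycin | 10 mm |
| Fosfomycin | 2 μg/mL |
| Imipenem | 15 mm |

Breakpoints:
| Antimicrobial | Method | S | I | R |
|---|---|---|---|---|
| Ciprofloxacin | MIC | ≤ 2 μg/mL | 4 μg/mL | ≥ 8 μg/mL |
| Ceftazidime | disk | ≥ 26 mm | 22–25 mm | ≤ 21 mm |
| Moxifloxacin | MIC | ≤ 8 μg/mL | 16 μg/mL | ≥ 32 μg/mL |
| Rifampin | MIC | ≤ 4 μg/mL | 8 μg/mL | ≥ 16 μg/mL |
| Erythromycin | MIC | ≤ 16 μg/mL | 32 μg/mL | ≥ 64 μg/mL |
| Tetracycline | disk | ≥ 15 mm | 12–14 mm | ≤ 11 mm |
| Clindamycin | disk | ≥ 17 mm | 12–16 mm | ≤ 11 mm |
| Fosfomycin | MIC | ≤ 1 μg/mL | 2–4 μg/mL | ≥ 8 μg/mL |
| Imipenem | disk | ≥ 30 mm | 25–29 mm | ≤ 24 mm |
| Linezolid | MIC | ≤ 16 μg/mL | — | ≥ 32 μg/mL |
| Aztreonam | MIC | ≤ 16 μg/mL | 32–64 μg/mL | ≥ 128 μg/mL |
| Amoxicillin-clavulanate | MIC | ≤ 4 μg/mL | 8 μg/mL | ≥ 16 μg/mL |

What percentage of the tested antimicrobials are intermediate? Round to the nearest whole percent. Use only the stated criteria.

56%

Ciprofloxacin 4 μg/mL: = 4 μg/mL ⇒ intermediate
Ceftazidime (25 mm) in 22–25 mm — Intermediate
Moxifloxacin: 32 μg/mL is ≥ 32 μg/mL ⇒ Resistant
Rifampin (8 μg/mL) = 8 μg/mL — intermediate
Erythromycin 64 μg/mL: ≥ 64 μg/mL → resistant
Tetracycline: 14 mm is in 12–14 mm → Intermediate
Clindamycin: 10 mm is ≤ 11 mm — R
Fosfomycin: 2 μg/mL is in 2–4 μg/mL — intermediate
Imipenem 15 mm: ≤ 24 mm ⇒ resistant
Intermediate: 5/9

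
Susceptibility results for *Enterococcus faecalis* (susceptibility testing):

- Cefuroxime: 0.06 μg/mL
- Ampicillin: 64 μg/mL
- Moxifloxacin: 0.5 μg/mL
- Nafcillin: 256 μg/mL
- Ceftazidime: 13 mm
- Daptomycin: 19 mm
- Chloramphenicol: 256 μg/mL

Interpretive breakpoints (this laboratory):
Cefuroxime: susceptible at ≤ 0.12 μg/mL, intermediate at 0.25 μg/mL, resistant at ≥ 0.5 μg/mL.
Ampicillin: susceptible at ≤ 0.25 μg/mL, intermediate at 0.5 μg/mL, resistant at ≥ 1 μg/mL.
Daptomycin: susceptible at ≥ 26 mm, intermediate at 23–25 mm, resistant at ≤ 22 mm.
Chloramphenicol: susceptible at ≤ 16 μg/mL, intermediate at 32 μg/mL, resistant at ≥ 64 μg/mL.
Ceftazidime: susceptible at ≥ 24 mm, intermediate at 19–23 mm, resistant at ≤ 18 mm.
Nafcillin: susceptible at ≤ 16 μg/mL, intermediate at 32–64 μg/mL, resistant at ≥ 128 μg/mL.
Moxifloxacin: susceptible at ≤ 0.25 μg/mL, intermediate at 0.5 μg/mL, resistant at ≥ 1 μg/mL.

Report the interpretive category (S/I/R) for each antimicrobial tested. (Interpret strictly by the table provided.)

S, R, I, R, R, R, R

Cefuroxime 0.06 μg/mL: ≤ 0.12 μg/mL ⇒ Susceptible
Ampicillin 64 μg/mL: ≥ 1 μg/mL → resistant
Moxifloxacin (0.5 μg/mL) = 0.5 μg/mL — intermediate
Nafcillin 256 μg/mL: ≥ 128 μg/mL — resistant
Ceftazidime: 13 mm is ≤ 18 mm — resistant
Daptomycin (19 mm) ≤ 22 mm — resistant
Chloramphenicol 256 μg/mL: ≥ 64 μg/mL → Resistant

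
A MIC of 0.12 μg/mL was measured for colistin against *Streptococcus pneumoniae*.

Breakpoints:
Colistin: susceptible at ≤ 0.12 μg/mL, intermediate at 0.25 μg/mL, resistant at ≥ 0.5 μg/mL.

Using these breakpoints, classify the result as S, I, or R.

S

Colistin: 0.12 μg/mL is ≤ 0.12 μg/mL — Susceptible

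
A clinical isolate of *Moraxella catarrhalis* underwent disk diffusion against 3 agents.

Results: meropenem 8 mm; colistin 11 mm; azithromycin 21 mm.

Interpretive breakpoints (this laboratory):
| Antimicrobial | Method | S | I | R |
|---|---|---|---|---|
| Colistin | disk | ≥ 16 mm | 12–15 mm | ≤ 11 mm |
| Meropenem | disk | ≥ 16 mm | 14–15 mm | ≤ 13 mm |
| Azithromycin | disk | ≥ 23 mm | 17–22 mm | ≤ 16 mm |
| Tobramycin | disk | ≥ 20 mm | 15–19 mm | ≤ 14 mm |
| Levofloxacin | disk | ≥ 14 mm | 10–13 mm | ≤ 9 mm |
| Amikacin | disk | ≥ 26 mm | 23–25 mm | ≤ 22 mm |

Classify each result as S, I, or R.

R, R, I

Meropenem: 8 mm is ≤ 13 mm ⇒ Resistant
Colistin: 11 mm is ≤ 11 mm → resistant
Azithromycin (21 mm) in 17–22 mm — I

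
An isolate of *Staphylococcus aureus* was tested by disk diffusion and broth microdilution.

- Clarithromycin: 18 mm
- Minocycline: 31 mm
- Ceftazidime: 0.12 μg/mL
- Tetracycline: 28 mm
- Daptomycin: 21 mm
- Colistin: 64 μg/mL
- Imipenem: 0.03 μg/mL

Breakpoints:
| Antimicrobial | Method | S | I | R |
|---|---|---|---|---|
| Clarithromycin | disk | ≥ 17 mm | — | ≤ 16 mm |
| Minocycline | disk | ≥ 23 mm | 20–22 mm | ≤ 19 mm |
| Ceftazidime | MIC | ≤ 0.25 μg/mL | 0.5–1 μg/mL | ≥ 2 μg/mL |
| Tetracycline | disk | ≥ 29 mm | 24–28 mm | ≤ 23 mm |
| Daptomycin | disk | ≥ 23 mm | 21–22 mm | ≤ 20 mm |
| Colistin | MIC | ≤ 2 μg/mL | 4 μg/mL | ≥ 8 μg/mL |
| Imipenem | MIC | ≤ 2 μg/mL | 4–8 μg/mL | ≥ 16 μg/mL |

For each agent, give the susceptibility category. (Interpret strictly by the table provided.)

S, S, S, I, I, R, S

Clarithromycin: 18 mm is ≥ 17 mm ⇒ Susceptible
Minocycline: 31 mm is ≥ 23 mm — Susceptible
Ceftazidime: 0.12 μg/mL is ≤ 0.25 μg/mL — Susceptible
Tetracycline (28 mm) in 24–28 mm ⇒ I
Daptomycin (21 mm) in 21–22 mm ⇒ Intermediate
Colistin: 64 μg/mL is ≥ 8 μg/mL ⇒ Resistant
Imipenem 0.03 μg/mL: ≤ 2 μg/mL ⇒ Susceptible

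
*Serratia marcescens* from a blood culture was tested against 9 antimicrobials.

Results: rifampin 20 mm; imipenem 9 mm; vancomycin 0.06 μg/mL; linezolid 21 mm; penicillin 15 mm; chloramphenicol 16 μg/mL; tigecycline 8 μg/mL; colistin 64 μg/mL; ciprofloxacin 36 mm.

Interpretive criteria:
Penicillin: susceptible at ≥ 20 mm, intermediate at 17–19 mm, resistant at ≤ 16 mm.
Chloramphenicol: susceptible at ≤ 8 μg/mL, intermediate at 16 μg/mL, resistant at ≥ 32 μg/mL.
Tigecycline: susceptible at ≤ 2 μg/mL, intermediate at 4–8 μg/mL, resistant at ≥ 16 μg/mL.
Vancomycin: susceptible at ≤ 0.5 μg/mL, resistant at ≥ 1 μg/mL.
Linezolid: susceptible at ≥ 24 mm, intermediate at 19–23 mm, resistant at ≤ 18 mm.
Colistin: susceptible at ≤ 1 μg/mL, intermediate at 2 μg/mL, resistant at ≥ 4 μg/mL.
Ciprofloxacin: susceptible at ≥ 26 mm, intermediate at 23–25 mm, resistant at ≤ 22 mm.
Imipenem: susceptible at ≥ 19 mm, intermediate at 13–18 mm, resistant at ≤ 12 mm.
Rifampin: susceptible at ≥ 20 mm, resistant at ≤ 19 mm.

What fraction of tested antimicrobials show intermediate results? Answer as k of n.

3 of 9

Rifampin 20 mm: ≥ 20 mm → susceptible
Imipenem 9 mm: ≤ 12 mm — resistant
Vancomycin: 0.06 μg/mL is ≤ 0.5 μg/mL — Susceptible
Linezolid: 21 mm is in 19–23 mm — Intermediate
Penicillin 15 mm: ≤ 16 mm — resistant
Chloramphenicol: 16 μg/mL is = 16 μg/mL — intermediate
Tigecycline: 8 μg/mL is in 4–8 μg/mL ⇒ intermediate
Colistin 64 μg/mL: ≥ 4 μg/mL ⇒ R
Ciprofloxacin: 36 mm is ≥ 26 mm ⇒ S
Intermediate: 3/9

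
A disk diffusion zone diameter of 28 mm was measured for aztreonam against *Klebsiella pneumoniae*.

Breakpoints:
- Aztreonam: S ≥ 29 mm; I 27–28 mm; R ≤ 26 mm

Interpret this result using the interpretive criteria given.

Aztreonam: 28 mm is in 27–28 mm ⇒ intermediate

Intermediate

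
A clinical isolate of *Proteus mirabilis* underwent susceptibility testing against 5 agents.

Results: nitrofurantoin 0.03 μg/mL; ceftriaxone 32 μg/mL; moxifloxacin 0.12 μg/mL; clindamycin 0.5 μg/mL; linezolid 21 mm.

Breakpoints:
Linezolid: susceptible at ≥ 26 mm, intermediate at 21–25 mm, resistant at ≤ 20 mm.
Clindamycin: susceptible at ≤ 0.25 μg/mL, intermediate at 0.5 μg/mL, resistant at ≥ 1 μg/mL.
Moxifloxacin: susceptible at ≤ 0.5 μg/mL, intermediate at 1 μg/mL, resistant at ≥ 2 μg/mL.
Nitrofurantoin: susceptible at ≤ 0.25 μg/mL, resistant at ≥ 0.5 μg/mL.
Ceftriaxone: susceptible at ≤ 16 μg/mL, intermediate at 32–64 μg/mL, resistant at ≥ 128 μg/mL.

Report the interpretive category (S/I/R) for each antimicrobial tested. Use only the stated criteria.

S, I, S, I, I

Nitrofurantoin 0.03 μg/mL: ≤ 0.25 μg/mL → Susceptible
Ceftriaxone (32 μg/mL) in 32–64 μg/mL ⇒ I
Moxifloxacin: 0.12 μg/mL is ≤ 0.5 μg/mL ⇒ S
Clindamycin: 0.5 μg/mL is = 0.5 μg/mL ⇒ I
Linezolid: 21 mm is in 21–25 mm — Intermediate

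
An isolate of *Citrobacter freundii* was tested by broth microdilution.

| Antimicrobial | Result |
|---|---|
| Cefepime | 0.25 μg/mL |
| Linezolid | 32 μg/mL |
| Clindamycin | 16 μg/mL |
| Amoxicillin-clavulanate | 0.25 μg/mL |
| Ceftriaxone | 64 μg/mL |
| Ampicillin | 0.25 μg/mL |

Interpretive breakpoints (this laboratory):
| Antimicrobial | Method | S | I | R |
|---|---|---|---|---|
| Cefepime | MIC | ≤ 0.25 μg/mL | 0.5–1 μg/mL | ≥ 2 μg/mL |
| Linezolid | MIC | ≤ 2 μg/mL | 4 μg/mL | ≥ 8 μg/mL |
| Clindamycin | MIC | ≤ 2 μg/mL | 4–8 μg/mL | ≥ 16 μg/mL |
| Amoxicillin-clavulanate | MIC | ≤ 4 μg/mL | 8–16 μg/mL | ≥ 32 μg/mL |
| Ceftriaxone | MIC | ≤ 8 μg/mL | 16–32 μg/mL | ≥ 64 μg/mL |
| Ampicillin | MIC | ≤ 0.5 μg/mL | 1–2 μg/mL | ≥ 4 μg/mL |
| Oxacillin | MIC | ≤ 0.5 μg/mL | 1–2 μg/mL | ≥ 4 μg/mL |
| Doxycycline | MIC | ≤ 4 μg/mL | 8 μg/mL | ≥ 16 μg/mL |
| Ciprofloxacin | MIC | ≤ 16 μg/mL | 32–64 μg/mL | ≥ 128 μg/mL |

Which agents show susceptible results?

cefepime, amoxicillin-clavulanate, ampicillin

Cefepime (0.25 μg/mL) ≤ 0.25 μg/mL → Susceptible
Linezolid 32 μg/mL: ≥ 8 μg/mL — Resistant
Clindamycin: 16 μg/mL is ≥ 16 μg/mL — resistant
Amoxicillin-clavulanate: 0.25 μg/mL is ≤ 4 μg/mL — susceptible
Ceftriaxone (64 μg/mL) ≥ 64 μg/mL → resistant
Ampicillin 0.25 μg/mL: ≤ 0.5 μg/mL ⇒ susceptible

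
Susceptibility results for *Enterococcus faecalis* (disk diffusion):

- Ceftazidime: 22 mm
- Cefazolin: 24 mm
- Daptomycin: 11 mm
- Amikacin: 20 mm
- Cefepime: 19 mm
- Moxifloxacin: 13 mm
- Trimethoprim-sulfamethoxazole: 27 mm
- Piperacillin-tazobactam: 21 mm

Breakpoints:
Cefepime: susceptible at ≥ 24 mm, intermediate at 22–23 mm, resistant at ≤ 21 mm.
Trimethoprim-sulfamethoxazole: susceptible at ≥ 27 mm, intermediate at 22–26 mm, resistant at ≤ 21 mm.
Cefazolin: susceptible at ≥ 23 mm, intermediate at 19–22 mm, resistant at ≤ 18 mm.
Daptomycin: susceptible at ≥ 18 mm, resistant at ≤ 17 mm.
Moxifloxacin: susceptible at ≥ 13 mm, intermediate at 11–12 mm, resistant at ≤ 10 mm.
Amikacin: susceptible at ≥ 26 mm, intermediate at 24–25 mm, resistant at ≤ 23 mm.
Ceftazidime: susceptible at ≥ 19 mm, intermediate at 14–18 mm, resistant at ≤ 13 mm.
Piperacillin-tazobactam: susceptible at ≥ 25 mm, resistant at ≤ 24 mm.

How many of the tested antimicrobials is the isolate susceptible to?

4

Ceftazidime: 22 mm is ≥ 19 mm → Susceptible
Cefazolin: 24 mm is ≥ 23 mm ⇒ susceptible
Daptomycin (11 mm) ≤ 17 mm ⇒ resistant
Amikacin 20 mm: ≤ 23 mm ⇒ Resistant
Cefepime 19 mm: ≤ 21 mm — Resistant
Moxifloxacin: 13 mm is ≥ 13 mm → Susceptible
Trimethoprim-sulfamethoxazole: 27 mm is ≥ 27 mm ⇒ S
Piperacillin-tazobactam (21 mm) ≤ 24 mm → resistant
Susceptible: 4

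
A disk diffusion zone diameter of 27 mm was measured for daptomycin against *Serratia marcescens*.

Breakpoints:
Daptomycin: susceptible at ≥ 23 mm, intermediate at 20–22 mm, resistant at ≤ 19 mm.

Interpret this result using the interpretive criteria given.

Daptomycin: 27 mm is ≥ 23 mm — S

S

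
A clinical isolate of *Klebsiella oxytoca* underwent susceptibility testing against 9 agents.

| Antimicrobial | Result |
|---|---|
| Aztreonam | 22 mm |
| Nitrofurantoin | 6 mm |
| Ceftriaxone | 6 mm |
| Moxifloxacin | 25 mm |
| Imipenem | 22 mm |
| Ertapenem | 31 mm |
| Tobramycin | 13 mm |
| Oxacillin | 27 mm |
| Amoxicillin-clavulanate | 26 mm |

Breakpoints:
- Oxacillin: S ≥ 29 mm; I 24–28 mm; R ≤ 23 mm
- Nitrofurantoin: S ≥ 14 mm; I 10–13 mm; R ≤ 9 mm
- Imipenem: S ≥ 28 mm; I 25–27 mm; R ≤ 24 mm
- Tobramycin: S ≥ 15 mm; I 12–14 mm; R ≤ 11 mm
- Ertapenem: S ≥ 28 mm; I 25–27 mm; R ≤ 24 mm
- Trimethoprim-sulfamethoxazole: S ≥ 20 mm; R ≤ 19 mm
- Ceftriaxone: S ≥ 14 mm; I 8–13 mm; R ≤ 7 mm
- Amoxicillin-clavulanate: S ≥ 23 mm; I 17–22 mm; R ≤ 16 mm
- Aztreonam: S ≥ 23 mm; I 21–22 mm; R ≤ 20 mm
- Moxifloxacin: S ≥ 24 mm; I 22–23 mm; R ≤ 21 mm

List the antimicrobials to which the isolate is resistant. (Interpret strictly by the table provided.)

Aztreonam (22 mm) in 21–22 mm → I
Nitrofurantoin 6 mm: ≤ 9 mm — R
Ceftriaxone (6 mm) ≤ 7 mm ⇒ R
Moxifloxacin: 25 mm is ≥ 24 mm ⇒ susceptible
Imipenem: 22 mm is ≤ 24 mm → Resistant
Ertapenem (31 mm) ≥ 28 mm → Susceptible
Tobramycin: 13 mm is in 12–14 mm — I
Oxacillin 27 mm: in 24–28 mm → Intermediate
Amoxicillin-clavulanate 26 mm: ≥ 23 mm ⇒ Susceptible

nitrofurantoin, ceftriaxone, imipenem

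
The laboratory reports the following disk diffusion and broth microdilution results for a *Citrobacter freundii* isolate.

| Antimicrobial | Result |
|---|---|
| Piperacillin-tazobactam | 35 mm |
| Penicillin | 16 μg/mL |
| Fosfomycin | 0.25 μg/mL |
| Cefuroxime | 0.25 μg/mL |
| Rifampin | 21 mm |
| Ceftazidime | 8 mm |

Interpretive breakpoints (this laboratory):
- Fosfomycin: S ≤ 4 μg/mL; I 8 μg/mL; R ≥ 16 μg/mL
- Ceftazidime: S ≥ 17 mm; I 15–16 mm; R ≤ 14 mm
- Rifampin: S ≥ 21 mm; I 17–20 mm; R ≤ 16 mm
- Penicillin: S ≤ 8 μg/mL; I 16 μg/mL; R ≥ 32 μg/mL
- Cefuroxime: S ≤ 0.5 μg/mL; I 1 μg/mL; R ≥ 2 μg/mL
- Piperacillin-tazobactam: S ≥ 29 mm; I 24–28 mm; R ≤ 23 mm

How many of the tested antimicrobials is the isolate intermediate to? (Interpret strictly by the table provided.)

Piperacillin-tazobactam (35 mm) ≥ 29 mm → susceptible
Penicillin (16 μg/mL) = 16 μg/mL → intermediate
Fosfomycin 0.25 μg/mL: ≤ 4 μg/mL ⇒ susceptible
Cefuroxime (0.25 μg/mL) ≤ 0.5 μg/mL ⇒ susceptible
Rifampin: 21 mm is ≥ 21 mm → S
Ceftazidime (8 mm) ≤ 14 mm → Resistant
Intermediate: 1

1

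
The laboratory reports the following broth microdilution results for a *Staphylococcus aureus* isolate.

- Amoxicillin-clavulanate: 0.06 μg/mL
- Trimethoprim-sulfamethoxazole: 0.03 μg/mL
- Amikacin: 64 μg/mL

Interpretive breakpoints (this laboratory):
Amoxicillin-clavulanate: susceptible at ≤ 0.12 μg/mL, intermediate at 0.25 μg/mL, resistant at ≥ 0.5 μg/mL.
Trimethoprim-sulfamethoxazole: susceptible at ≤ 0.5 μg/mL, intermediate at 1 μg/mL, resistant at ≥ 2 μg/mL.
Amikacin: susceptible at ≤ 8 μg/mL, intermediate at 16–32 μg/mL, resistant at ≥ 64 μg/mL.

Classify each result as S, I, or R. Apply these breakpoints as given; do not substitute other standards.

S, S, R

Amoxicillin-clavulanate 0.06 μg/mL: ≤ 0.12 μg/mL → susceptible
Trimethoprim-sulfamethoxazole 0.03 μg/mL: ≤ 0.5 μg/mL — susceptible
Amikacin: 64 μg/mL is ≥ 64 μg/mL → resistant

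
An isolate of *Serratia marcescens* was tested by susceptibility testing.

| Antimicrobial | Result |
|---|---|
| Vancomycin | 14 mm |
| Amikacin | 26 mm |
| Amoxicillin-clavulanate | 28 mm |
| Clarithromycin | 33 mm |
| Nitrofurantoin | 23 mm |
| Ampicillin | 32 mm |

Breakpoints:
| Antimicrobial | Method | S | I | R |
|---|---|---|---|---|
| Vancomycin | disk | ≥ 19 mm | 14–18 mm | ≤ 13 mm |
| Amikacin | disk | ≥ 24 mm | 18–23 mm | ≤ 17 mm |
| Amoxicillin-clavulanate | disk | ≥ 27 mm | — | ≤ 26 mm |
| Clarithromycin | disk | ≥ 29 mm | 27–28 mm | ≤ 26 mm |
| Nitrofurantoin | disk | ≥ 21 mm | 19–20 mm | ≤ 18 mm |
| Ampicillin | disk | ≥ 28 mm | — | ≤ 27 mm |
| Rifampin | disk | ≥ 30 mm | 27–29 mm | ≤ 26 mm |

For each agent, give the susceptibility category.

Vancomycin: 14 mm is in 14–18 mm → intermediate
Amikacin (26 mm) ≥ 24 mm ⇒ S
Amoxicillin-clavulanate (28 mm) ≥ 27 mm ⇒ Susceptible
Clarithromycin (33 mm) ≥ 29 mm ⇒ S
Nitrofurantoin: 23 mm is ≥ 21 mm — susceptible
Ampicillin (32 mm) ≥ 28 mm — susceptible

I, S, S, S, S, S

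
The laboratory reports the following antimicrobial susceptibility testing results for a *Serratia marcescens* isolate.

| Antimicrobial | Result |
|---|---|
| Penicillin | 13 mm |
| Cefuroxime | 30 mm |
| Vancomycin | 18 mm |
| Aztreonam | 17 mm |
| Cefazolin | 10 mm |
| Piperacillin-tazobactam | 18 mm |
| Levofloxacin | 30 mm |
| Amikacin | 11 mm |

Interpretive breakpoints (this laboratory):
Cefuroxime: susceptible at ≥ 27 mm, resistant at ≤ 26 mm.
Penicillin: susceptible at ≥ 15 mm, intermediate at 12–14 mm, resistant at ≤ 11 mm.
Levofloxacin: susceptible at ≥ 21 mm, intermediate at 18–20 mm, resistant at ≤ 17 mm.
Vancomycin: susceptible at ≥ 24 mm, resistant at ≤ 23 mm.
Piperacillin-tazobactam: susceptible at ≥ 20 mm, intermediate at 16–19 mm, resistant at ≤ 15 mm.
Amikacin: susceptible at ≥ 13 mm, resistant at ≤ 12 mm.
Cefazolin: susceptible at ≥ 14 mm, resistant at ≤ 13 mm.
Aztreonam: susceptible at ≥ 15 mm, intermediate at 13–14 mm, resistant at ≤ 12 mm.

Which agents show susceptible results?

cefuroxime, aztreonam, levofloxacin

Penicillin (13 mm) in 12–14 mm ⇒ Intermediate
Cefuroxime 30 mm: ≥ 27 mm ⇒ S
Vancomycin 18 mm: ≤ 23 mm → R
Aztreonam: 17 mm is ≥ 15 mm — S
Cefazolin (10 mm) ≤ 13 mm → resistant
Piperacillin-tazobactam: 18 mm is in 16–19 mm — Intermediate
Levofloxacin 30 mm: ≥ 21 mm — Susceptible
Amikacin 11 mm: ≤ 12 mm ⇒ resistant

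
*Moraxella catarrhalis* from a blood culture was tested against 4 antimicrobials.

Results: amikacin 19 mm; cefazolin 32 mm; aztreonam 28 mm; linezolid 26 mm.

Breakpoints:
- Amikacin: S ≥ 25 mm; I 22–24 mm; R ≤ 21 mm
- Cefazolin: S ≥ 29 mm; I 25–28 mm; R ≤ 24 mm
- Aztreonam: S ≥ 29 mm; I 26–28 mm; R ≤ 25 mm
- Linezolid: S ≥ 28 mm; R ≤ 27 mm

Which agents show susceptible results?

cefazolin

Amikacin: 19 mm is ≤ 21 mm → resistant
Cefazolin: 32 mm is ≥ 29 mm ⇒ susceptible
Aztreonam: 28 mm is in 26–28 mm — Intermediate
Linezolid 26 mm: ≤ 27 mm → resistant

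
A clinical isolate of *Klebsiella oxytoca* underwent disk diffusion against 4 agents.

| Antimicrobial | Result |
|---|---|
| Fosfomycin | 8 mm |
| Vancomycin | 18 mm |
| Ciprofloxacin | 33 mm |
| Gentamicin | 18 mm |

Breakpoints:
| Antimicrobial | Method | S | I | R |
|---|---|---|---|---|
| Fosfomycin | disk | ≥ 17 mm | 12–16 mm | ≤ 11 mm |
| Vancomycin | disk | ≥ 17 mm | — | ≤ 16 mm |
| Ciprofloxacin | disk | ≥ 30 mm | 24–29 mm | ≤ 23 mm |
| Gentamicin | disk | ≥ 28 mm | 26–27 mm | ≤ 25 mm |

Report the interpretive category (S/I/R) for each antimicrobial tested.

Fosfomycin (8 mm) ≤ 11 mm ⇒ R
Vancomycin 18 mm: ≥ 17 mm → susceptible
Ciprofloxacin (33 mm) ≥ 30 mm ⇒ susceptible
Gentamicin: 18 mm is ≤ 25 mm → Resistant

R, S, S, R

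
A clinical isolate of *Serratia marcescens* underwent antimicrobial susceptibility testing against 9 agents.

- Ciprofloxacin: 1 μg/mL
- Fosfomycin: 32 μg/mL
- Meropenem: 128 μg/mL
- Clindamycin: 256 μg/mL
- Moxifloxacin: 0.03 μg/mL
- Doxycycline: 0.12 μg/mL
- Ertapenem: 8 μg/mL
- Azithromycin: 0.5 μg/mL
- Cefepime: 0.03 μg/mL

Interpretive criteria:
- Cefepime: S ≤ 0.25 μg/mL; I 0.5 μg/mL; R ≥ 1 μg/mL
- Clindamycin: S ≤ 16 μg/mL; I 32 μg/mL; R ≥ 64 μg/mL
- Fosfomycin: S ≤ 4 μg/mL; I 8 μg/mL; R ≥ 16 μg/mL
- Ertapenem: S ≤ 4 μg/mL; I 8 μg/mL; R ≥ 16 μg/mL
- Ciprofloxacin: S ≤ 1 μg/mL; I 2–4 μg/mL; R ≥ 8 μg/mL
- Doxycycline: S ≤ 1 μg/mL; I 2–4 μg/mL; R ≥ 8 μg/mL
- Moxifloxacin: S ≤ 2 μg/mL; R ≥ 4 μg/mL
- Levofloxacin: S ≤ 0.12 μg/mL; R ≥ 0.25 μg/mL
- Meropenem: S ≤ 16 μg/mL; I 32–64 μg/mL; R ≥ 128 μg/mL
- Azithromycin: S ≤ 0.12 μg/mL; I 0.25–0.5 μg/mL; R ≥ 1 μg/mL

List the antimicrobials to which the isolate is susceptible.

ciprofloxacin, moxifloxacin, doxycycline, cefepime

Ciprofloxacin: 1 μg/mL is ≤ 1 μg/mL — S
Fosfomycin 32 μg/mL: ≥ 16 μg/mL → Resistant
Meropenem (128 μg/mL) ≥ 128 μg/mL ⇒ resistant
Clindamycin (256 μg/mL) ≥ 64 μg/mL → resistant
Moxifloxacin: 0.03 μg/mL is ≤ 2 μg/mL ⇒ S
Doxycycline (0.12 μg/mL) ≤ 1 μg/mL → S
Ertapenem (8 μg/mL) = 8 μg/mL → I
Azithromycin 0.5 μg/mL: in 0.25–0.5 μg/mL — Intermediate
Cefepime (0.03 μg/mL) ≤ 0.25 μg/mL — S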